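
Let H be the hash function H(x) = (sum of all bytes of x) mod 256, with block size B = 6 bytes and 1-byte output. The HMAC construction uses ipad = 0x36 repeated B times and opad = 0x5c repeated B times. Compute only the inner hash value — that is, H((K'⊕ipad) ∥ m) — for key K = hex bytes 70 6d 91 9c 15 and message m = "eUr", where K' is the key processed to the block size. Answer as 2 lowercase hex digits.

77

Key hex bytes 70 6d 91 9c 15 is 5 bytes ≤ B = 6; zero-pad to 6 bytes: K' = 70 6d 91 9c 15 00.
K' ⊕ ipad = 46 5b a7 aa 23 36.
Inner input = 46 5b a7 aa 23 36 ∥ 65 55 72.
Inner hash: sum = 70+91+167+170+35+54+101+85+114 = 887; mod 256 = 119 → 77.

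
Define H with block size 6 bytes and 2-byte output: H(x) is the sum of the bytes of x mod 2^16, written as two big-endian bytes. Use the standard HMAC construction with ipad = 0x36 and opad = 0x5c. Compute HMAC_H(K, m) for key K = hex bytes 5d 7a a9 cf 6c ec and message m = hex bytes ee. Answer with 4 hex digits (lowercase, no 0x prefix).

0304

Key hex bytes 5d 7a a9 cf 6c ec is exactly B = 6 bytes: K' = 5d 7a a9 cf 6c ec.
K' ⊕ ipad = 6b 4c 9f f9 5a da.  K' ⊕ opad = 01 26 f5 93 30 b0.
Inner input = (K'⊕ipad) ∥ m = 6b 4c 9f f9 5a da ∥ ee.
Inner hash: sum = 107+76+159+249+90+218+238 = 1137 → 04 71.
Outer input = (K'⊕opad) ∥ inner = 01 26 f5 93 30 b0 ∥ 04 71.
Outer hash (tag): sum = 1+38+245+147+48+176+4+113 = 772 → 03 04.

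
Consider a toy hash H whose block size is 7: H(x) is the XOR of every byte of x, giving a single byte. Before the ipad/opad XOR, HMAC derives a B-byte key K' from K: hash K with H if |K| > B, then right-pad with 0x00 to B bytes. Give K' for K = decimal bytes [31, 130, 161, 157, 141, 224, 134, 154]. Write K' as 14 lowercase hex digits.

|K| = 8 > B = 7, so first hash the key.
H(K): XOR 1f⊕82⊕a1⊕9d⊕8d⊕e0⊕86⊕9a = d0.
Zero-pad H(K) = d0 to 7 bytes: K' = d0 00 00 00 00 00 00.

d0000000000000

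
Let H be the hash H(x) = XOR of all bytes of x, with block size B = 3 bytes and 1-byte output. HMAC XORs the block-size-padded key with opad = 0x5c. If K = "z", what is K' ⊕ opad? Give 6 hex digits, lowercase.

Key "z" = 7a is 1 byte ≤ B = 3; zero-pad to 3 bytes: K' = 7a 00 00.
XOR each byte with 0x5c: 7a⊕5c=26, 00⊕5c=5c, 00⊕5c=5c.

265c5c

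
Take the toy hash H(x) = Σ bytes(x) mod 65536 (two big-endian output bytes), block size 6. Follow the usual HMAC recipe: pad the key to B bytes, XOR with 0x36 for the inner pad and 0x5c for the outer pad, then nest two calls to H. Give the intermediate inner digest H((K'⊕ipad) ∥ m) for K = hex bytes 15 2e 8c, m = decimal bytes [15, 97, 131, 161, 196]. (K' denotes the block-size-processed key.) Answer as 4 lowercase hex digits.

Key hex bytes 15 2e 8c is 3 bytes ≤ B = 6; zero-pad to 6 bytes: K' = 15 2e 8c 00 00 00.
K' ⊕ ipad = 23 18 ba 36 36 36.
Inner input = 23 18 ba 36 36 36 ∥ 0f 61 83 a1 c4.
Inner hash: sum = 35+24+186+54+54+54+15+97+131+161+196 = 1007 → 03 ef.

03ef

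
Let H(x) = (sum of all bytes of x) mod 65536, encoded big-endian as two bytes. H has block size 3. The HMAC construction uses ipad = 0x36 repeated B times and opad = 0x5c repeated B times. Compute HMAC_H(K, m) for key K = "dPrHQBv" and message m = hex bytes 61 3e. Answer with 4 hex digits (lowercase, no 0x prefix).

Key "dPrHQBv" = 64 50 72 48 51 42 76 is 7 bytes > B = 3, so hash it first: H(key) = 02 77, then zero-pad to 3 bytes: K' = 02 77 00.
K' ⊕ ipad = 34 41 36.  K' ⊕ opad = 5e 2b 5c.
Inner input = (K'⊕ipad) ∥ m = 34 41 36 ∥ 61 3e.
Inner hash: sum = 52+65+54+97+62 = 330 → 01 4a.
Outer input = (K'⊕opad) ∥ inner = 5e 2b 5c ∥ 01 4a.
Outer hash (tag): sum = 94+43+92+1+74 = 304 → 01 30.

0130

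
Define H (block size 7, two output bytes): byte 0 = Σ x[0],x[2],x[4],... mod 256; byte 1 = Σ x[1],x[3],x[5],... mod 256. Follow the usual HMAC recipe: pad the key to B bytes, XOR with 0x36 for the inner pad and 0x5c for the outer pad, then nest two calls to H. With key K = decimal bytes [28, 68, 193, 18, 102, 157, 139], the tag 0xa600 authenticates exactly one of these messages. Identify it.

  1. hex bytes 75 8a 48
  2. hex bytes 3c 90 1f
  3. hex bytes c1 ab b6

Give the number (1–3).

3

Key decimal bytes [28, 68, 193, 18, 102, 157, 139] = 1c 44 c1 12 66 9d 8b is exactly B = 7 bytes: K' = 1c 44 c1 12 66 9d 8b.
K' ⊕ ipad = 2a 72 f7 24 50 ab bd; K' ⊕ opad = 40 18 9d 4e 3a c1 d7.
m1: inner = H(2a 72 f7 24 50 ab bd 75 8a 48) = b8 fe; tag = H(40 18 9d 4e 3a c1 d7 b8 fe) = ecdf
m2: inner = H(2a 72 f7 24 50 ab bd 3c 90 1f) = be 9c; tag = H(40 18 9d 4e 3a c1 d7 be 9c) = 8ae5
m3: inner = H(2a 72 f7 24 50 ab bd c1 ab b6) = d9 b8; tag = H(40 18 9d 4e 3a c1 d7 d9 b8) = a600 ← matches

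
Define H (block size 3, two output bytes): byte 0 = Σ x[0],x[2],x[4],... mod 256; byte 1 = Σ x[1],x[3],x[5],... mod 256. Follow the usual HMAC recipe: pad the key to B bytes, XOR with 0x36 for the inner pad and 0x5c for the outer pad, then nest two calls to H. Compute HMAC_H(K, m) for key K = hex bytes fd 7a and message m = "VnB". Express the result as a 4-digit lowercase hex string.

e195

Key hex bytes fd 7a is 2 bytes ≤ B = 3; zero-pad to 3 bytes: K' = fd 7a 00.
K' ⊕ ipad = cb 4c 36.  K' ⊕ opad = a1 26 5c.
Inner input = (K'⊕ipad) ∥ m = cb 4c 36 ∥ 56 6e 42.
Inner hash: even-index sum = 367 mod 256 = 111; odd-index sum = 228 mod 256 = 228 → 6f e4.
Outer input = (K'⊕opad) ∥ inner = a1 26 5c ∥ 6f e4.
Outer hash (tag): even-index sum = 481 mod 256 = 225; odd-index sum = 149 mod 256 = 149 → e1 95.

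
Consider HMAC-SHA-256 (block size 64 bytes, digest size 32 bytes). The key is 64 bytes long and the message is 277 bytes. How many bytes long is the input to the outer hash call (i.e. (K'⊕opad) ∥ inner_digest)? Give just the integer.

Key is 64 ≤ 64 bytes, zero-padded: |K'| = 64.
Outer input = (K'⊕opad) ∥ H(inner) → 64 + 32 = 96 bytes.

96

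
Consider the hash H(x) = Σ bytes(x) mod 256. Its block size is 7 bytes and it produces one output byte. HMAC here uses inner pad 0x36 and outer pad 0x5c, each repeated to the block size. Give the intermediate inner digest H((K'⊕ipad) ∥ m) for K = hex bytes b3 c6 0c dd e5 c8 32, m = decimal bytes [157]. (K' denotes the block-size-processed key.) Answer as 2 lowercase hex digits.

0c

Key hex bytes b3 c6 0c dd e5 c8 32 is exactly B = 7 bytes: K' = b3 c6 0c dd e5 c8 32.
K' ⊕ ipad = 85 f0 3a eb d3 fe 04.
Inner input = 85 f0 3a eb d3 fe 04 ∥ 9d.
Inner hash: sum = 133+240+58+235+211+254+4+157 = 1292; mod 256 = 12 → 0c.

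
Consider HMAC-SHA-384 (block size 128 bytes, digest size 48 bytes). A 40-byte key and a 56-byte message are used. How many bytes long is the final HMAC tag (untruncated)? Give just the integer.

The tag is one SHA-384 digest: 48 bytes.

48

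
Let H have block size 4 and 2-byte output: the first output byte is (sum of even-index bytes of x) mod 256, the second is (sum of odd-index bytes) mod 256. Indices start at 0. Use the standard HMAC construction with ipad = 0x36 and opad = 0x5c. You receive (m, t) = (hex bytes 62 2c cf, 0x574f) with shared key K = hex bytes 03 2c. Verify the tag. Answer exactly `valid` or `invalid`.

invalid

Key hex bytes 03 2c is 2 bytes ≤ B = 4; zero-pad to 4 bytes: K' = 03 2c 00 00.
K' ⊕ ipad = 35 1a 36 36; K' ⊕ opad = 5f 70 5c 5c.
Inner hash: even-index sum = 412 mod 256 = 156; odd-index sum = 124 mod 256 = 124 → 9c 7c.
Outer hash (recomputed tag): even-index sum = 343 mod 256 = 87; odd-index sum = 328 mod 256 = 72 → 57 48.
Recomputed tag = 5748; claimed = 574f → mismatch.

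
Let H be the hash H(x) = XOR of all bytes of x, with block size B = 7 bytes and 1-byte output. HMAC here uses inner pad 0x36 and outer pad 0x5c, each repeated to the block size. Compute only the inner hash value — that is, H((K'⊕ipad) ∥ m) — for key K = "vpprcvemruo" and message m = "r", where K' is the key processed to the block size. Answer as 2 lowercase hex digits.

Key "vpprcvemruo" = 76 70 70 72 63 76 65 6d 72 75 6f is 11 bytes > B = 7, so hash it first: H(key) = 71, then zero-pad to 7 bytes: K' = 71 00 00 00 00 00 00.
K' ⊕ ipad = 47 36 36 36 36 36 36.
Inner input = 47 36 36 36 36 36 36 ∥ 72.
Inner hash: XOR 47⊕36⊕36⊕36⊕36⊕36⊕36⊕72 = 35.

35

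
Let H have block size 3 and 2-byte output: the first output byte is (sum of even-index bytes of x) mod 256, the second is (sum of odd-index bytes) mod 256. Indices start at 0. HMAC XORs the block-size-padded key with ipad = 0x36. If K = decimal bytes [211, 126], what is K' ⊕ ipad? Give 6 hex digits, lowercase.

Key decimal bytes [211, 126] = d3 7e is 2 bytes ≤ B = 3; zero-pad to 3 bytes: K' = d3 7e 00.
XOR each byte with 0x36: d3⊕36=e5, 7e⊕36=48, 00⊕36=36.

e54836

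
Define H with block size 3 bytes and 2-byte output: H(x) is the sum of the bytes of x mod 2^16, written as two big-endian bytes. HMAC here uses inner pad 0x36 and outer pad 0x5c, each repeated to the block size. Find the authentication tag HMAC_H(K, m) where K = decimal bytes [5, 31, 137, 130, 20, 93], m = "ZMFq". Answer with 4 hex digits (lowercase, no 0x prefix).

Key decimal bytes [5, 31, 137, 130, 20, 93] = 05 1f 89 82 14 5d is 6 bytes > B = 3, so hash it first: H(key) = 01 a0, then zero-pad to 3 bytes: K' = 01 a0 00.
K' ⊕ ipad = 37 96 36.  K' ⊕ opad = 5d fc 5c.
Inner input = (K'⊕ipad) ∥ m = 37 96 36 ∥ 5a 4d 46 71.
Inner hash: sum = 55+150+54+90+77+70+113 = 609 → 02 61.
Outer input = (K'⊕opad) ∥ inner = 5d fc 5c ∥ 02 61.
Outer hash (tag): sum = 93+252+92+2+97 = 536 → 02 18.

0218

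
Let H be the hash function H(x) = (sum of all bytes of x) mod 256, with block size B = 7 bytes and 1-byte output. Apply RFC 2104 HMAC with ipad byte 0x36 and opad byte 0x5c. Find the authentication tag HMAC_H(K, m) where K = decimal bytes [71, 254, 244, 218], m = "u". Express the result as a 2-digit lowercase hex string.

Key decimal bytes [71, 254, 244, 218] = 47 fe f4 da is 4 bytes ≤ B = 7; zero-pad to 7 bytes: K' = 47 fe f4 da 00 00 00.
K' ⊕ ipad = 71 c8 c2 ec 36 36 36.  K' ⊕ opad = 1b a2 a8 86 5c 5c 5c.
Inner input = (K'⊕ipad) ∥ m = 71 c8 c2 ec 36 36 36 ∥ 75.
Inner hash: sum = 113+200+194+236+54+54+54+117 = 1022; mod 256 = 254 → fe.
Outer input = (K'⊕opad) ∥ inner = 1b a2 a8 86 5c 5c 5c ∥ fe.
Outer hash (tag): sum = 27+162+168+134+92+92+92+254 = 1021; mod 256 = 253 → fd.

fd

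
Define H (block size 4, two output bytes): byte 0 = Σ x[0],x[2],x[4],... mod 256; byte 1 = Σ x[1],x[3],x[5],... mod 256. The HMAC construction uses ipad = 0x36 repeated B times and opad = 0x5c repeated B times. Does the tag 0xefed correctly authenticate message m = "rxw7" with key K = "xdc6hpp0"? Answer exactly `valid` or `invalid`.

Key "xdc6hpp0" = 78 64 63 36 68 70 70 30 is 8 bytes > B = 4, so hash it first: H(key) = b3 3a, then zero-pad to 4 bytes: K' = b3 3a 00 00.
K' ⊕ ipad = 85 0c 36 36; K' ⊕ opad = ef 66 5c 5c.
Inner hash: even-index sum = 420 mod 256 = 164; odd-index sum = 241 mod 256 = 241 → a4 f1.
Outer hash (recomputed tag): even-index sum = 495 mod 256 = 239; odd-index sum = 435 mod 256 = 179 → ef b3.
Recomputed tag = efb3; claimed = efed → mismatch.

invalid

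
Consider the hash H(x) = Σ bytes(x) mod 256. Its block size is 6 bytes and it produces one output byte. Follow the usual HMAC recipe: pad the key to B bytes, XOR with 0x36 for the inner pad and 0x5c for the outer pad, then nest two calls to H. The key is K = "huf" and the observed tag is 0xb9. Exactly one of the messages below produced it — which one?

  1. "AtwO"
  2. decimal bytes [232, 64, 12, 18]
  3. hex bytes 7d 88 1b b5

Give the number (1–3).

1

Key "huf" = 68 75 66 is 3 bytes ≤ B = 6; zero-pad to 6 bytes: K' = 68 75 66 00 00 00.
K' ⊕ ipad = 5e 43 50 36 36 36; K' ⊕ opad = 34 29 3a 5c 5c 5c.
m1: inner = H(5e 43 50 36 36 36 41 74 77 4f) = 0e; tag = H(34 29 3a 5c 5c 5c 0e) = b9 ← matches
m2: inner = H(5e 43 50 36 36 36 e8 40 0c 12) = d9; tag = H(34 29 3a 5c 5c 5c d9) = 84
m3: inner = H(5e 43 50 36 36 36 7d 88 1b b5) = 68; tag = H(34 29 3a 5c 5c 5c 68) = 13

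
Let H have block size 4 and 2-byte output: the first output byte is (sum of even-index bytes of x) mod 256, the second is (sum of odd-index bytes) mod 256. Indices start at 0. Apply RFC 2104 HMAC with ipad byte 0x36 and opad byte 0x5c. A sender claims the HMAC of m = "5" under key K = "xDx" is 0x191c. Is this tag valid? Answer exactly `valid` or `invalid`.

Key "xDx" = 78 44 78 is 3 bytes ≤ B = 4; zero-pad to 4 bytes: K' = 78 44 78 00.
K' ⊕ ipad = 4e 72 4e 36; K' ⊕ opad = 24 18 24 5c.
Inner hash: even-index sum = 209 mod 256 = 209; odd-index sum = 168 mod 256 = 168 → d1 a8.
Outer hash (recomputed tag): even-index sum = 281 mod 256 = 25; odd-index sum = 284 mod 256 = 28 → 19 1c.
Recomputed tag = 191c; claimed = 191c → match.

valid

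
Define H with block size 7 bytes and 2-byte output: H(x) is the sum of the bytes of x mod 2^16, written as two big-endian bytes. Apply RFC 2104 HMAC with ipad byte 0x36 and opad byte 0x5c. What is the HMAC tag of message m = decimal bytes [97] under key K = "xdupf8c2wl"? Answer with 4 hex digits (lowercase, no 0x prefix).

033d

Key "xdupf8c2wl" = 78 64 75 70 66 38 63 32 77 6c is 10 bytes > B = 7, so hash it first: H(key) = 03 d7, then zero-pad to 7 bytes: K' = 03 d7 00 00 00 00 00.
K' ⊕ ipad = 35 e1 36 36 36 36 36.  K' ⊕ opad = 5f 8b 5c 5c 5c 5c 5c.
Inner input = (K'⊕ipad) ∥ m = 35 e1 36 36 36 36 36 ∥ 61.
Inner hash: sum = 53+225+54+54+54+54+54+97 = 645 → 02 85.
Outer input = (K'⊕opad) ∥ inner = 5f 8b 5c 5c 5c 5c 5c ∥ 02 85.
Outer hash (tag): sum = 95+139+92+92+92+92+92+2+133 = 829 → 03 3d.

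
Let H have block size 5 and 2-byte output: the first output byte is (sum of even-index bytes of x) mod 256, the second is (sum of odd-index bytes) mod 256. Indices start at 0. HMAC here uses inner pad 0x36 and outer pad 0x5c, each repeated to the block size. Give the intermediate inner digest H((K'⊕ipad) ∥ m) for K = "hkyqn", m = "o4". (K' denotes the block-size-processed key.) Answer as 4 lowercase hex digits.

Key "hkyqn" = 68 6b 79 71 6e is exactly B = 5 bytes: K' = 68 6b 79 71 6e.
K' ⊕ ipad = 5e 5d 4f 47 58.
Inner input = 5e 5d 4f 47 58 ∥ 6f 34.
Inner hash: even-index sum = 313 mod 256 = 57; odd-index sum = 275 mod 256 = 19 → 39 13.

3913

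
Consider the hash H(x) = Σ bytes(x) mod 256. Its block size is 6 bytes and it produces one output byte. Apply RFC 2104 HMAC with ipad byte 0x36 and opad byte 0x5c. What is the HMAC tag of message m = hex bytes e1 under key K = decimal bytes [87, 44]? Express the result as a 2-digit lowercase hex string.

Key decimal bytes [87, 44] = 57 2c is 2 bytes ≤ B = 6; zero-pad to 6 bytes: K' = 57 2c 00 00 00 00.
K' ⊕ ipad = 61 1a 36 36 36 36.  K' ⊕ opad = 0b 70 5c 5c 5c 5c.
Inner input = (K'⊕ipad) ∥ m = 61 1a 36 36 36 36 ∥ e1.
Inner hash: sum = 97+26+54+54+54+54+225 = 564; mod 256 = 52 → 34.
Outer input = (K'⊕opad) ∥ inner = 0b 70 5c 5c 5c 5c ∥ 34.
Outer hash (tag): sum = 11+112+92+92+92+92+52 = 543; mod 256 = 31 → 1f.

1f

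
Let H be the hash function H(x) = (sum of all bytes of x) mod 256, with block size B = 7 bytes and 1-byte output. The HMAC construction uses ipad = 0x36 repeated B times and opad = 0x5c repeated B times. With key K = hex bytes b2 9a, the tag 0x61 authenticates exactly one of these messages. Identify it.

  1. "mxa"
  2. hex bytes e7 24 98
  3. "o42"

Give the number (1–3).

Key hex bytes b2 9a is 2 bytes ≤ B = 7; zero-pad to 7 bytes: K' = b2 9a 00 00 00 00 00.
K' ⊕ ipad = 84 ac 36 36 36 36 36; K' ⊕ opad = ee c6 5c 5c 5c 5c 5c.
m1: inner = H(84 ac 36 36 36 36 36 6d 78 61) = 84; tag = H(ee c6 5c 5c 5c 5c 5c 84) = 04
m2: inner = H(84 ac 36 36 36 36 36 e7 24 98) = e1; tag = H(ee c6 5c 5c 5c 5c 5c e1) = 61 ← matches
m3: inner = H(84 ac 36 36 36 36 36 6f 34 32) = 13; tag = H(ee c6 5c 5c 5c 5c 5c 13) = 93

2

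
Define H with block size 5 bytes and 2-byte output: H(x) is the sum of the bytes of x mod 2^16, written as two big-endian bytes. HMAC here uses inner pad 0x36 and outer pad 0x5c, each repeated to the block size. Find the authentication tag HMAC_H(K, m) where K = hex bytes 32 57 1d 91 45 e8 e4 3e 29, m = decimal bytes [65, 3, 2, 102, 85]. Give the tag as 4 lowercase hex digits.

02d9

Key hex bytes 32 57 1d 91 45 e8 e4 3e 29 is 9 bytes > B = 5, so hash it first: H(key) = 03 af, then zero-pad to 5 bytes: K' = 03 af 00 00 00.
K' ⊕ ipad = 35 99 36 36 36.  K' ⊕ opad = 5f f3 5c 5c 5c.
Inner input = (K'⊕ipad) ∥ m = 35 99 36 36 36 ∥ 41 03 02 66 55.
Inner hash: sum = 53+153+54+54+54+65+3+2+102+85 = 625 → 02 71.
Outer input = (K'⊕opad) ∥ inner = 5f f3 5c 5c 5c ∥ 02 71.
Outer hash (tag): sum = 95+243+92+92+92+2+113 = 729 → 02 d9.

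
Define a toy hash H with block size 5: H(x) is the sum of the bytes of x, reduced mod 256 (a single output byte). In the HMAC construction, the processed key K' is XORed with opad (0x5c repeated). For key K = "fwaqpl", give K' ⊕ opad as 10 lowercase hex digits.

d75c5c5c5c

Key "fwaqpl" = 66 77 61 71 70 6c is 6 bytes > B = 5, so hash it first: H(key) = 8b, then zero-pad to 5 bytes: K' = 8b 00 00 00 00.
XOR each byte with 0x5c: 8b⊕5c=d7, 00⊕5c=5c, 00⊕5c=5c, 00⊕5c=5c, 00⊕5c=5c.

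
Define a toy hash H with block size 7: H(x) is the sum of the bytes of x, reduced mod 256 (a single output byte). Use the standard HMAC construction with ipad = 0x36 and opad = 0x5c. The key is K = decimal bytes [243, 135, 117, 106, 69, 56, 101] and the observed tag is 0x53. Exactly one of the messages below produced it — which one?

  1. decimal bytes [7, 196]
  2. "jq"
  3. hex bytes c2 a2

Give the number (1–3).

1

Key decimal bytes [243, 135, 117, 106, 69, 56, 101] = f3 87 75 6a 45 38 65 is exactly B = 7 bytes: K' = f3 87 75 6a 45 38 65.
K' ⊕ ipad = c5 b1 43 5c 73 0e 53; K' ⊕ opad = af db 29 36 19 64 39.
m1: inner = H(c5 b1 43 5c 73 0e 53 07 c4) = b4; tag = H(af db 29 36 19 64 39 b4) = 53 ← matches
m2: inner = H(c5 b1 43 5c 73 0e 53 6a 71) = c4; tag = H(af db 29 36 19 64 39 c4) = 63
m3: inner = H(c5 b1 43 5c 73 0e 53 c2 a2) = 4d; tag = H(af db 29 36 19 64 39 4d) = ec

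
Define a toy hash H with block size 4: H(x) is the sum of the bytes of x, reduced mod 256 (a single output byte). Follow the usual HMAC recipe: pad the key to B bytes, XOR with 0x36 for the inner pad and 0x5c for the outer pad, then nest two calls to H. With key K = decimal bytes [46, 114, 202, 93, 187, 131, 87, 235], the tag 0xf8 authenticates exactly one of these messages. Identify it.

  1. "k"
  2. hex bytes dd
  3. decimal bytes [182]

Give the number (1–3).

Key decimal bytes [46, 114, 202, 93, 187, 131, 87, 235] = 2e 72 ca 5d bb 83 57 eb is 8 bytes > B = 4, so hash it first: H(key) = 47, then zero-pad to 4 bytes: K' = 47 00 00 00.
K' ⊕ ipad = 71 36 36 36; K' ⊕ opad = 1b 5c 5c 5c.
m1: inner = H(71 36 36 36 6b) = 7e; tag = H(1b 5c 5c 5c 7e) = ad
m2: inner = H(71 36 36 36 dd) = f0; tag = H(1b 5c 5c 5c f0) = 1f
m3: inner = H(71 36 36 36 b6) = c9; tag = H(1b 5c 5c 5c c9) = f8 ← matches

3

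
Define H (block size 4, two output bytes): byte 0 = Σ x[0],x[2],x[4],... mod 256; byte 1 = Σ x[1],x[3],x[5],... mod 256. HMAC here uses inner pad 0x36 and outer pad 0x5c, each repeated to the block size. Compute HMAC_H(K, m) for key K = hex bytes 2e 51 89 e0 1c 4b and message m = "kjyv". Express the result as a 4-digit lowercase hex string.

eadc

Key hex bytes 2e 51 89 e0 1c 4b is 6 bytes > B = 4, so hash it first: H(key) = d3 7c, then zero-pad to 4 bytes: K' = d3 7c 00 00.
K' ⊕ ipad = e5 4a 36 36.  K' ⊕ opad = 8f 20 5c 5c.
Inner input = (K'⊕ipad) ∥ m = e5 4a 36 36 ∥ 6b 6a 79 76.
Inner hash: even-index sum = 511 mod 256 = 255; odd-index sum = 352 mod 256 = 96 → ff 60.
Outer input = (K'⊕opad) ∥ inner = 8f 20 5c 5c ∥ ff 60.
Outer hash (tag): even-index sum = 490 mod 256 = 234; odd-index sum = 220 mod 256 = 220 → ea dc.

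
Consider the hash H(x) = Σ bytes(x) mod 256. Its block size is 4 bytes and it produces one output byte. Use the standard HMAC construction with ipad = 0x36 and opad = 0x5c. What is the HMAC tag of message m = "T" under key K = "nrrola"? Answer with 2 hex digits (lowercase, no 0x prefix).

94

Key "nrrola" = 6e 72 72 6f 6c 61 is 6 bytes > B = 4, so hash it first: H(key) = 8e, then zero-pad to 4 bytes: K' = 8e 00 00 00.
K' ⊕ ipad = b8 36 36 36.  K' ⊕ opad = d2 5c 5c 5c.
Inner input = (K'⊕ipad) ∥ m = b8 36 36 36 ∥ 54.
Inner hash: sum = 184+54+54+54+84 = 430; mod 256 = 174 → ae.
Outer input = (K'⊕opad) ∥ inner = d2 5c 5c 5c ∥ ae.
Outer hash (tag): sum = 210+92+92+92+174 = 660; mod 256 = 148 → 94.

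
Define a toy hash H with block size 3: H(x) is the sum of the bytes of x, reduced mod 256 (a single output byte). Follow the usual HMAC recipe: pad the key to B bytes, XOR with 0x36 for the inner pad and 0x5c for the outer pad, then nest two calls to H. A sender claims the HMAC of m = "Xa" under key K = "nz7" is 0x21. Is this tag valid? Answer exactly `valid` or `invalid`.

valid

Key "nz7" = 6e 7a 37 is exactly B = 3 bytes: K' = 6e 7a 37.
K' ⊕ ipad = 58 4c 01; K' ⊕ opad = 32 26 6b.
Inner hash: sum = 88+76+1+88+97 = 350; mod 256 = 94 → 5e.
Outer hash (recomputed tag): sum = 50+38+107+94 = 289; mod 256 = 33 → 21.
Recomputed tag = 21; claimed = 21 → match.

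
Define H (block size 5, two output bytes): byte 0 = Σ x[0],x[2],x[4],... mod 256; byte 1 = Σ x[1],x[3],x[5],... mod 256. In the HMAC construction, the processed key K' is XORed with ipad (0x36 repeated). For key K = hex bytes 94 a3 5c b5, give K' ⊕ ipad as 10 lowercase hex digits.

Key hex bytes 94 a3 5c b5 is 4 bytes ≤ B = 5; zero-pad to 5 bytes: K' = 94 a3 5c b5 00.
XOR each byte with 0x36: 94⊕36=a2, a3⊕36=95, 5c⊕36=6a, b5⊕36=83, 00⊕36=36.

a2956a8336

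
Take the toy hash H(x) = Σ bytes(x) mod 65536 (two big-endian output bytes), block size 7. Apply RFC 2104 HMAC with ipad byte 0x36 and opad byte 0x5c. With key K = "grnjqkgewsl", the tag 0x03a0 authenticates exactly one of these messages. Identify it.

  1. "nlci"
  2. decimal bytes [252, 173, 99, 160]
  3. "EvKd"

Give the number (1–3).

Key "grnjqkgewsl" = 67 72 6e 6a 71 6b 67 65 77 73 6c is 11 bytes > B = 7, so hash it first: H(key) = 04 af, then zero-pad to 7 bytes: K' = 04 af 00 00 00 00 00.
K' ⊕ ipad = 32 99 36 36 36 36 36; K' ⊕ opad = 58 f3 5c 5c 5c 5c 5c.
m1: inner = H(32 99 36 36 36 36 36 6e 6c 63 69) = 03 7f; tag = H(58 f3 5c 5c 5c 5c 5c 03 7f) = 0399
m2: inner = H(32 99 36 36 36 36 36 fc ad 63 a0) = 04 85; tag = H(58 f3 5c 5c 5c 5c 5c 04 85) = 03a0 ← matches
m3: inner = H(32 99 36 36 36 36 36 45 76 4b 64) = 03 43; tag = H(58 f3 5c 5c 5c 5c 5c 03 43) = 035d

2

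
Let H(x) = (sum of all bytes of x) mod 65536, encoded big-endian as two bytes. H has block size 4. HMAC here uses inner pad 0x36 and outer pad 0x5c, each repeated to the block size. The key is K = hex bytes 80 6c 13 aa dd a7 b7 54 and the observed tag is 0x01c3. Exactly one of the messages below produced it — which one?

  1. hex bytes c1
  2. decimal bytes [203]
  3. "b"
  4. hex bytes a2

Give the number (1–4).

4

Key hex bytes 80 6c 13 aa dd a7 b7 54 is 8 bytes > B = 4, so hash it first: H(key) = 04 38, then zero-pad to 4 bytes: K' = 04 38 00 00.
K' ⊕ ipad = 32 0e 36 36; K' ⊕ opad = 58 64 5c 5c.
m1: inner = H(32 0e 36 36 c1) = 01 6d; tag = H(58 64 5c 5c 01 6d) = 01e2
m2: inner = H(32 0e 36 36 cb) = 01 77; tag = H(58 64 5c 5c 01 77) = 01ec
m3: inner = H(32 0e 36 36 62) = 01 0e; tag = H(58 64 5c 5c 01 0e) = 0183
m4: inner = H(32 0e 36 36 a2) = 01 4e; tag = H(58 64 5c 5c 01 4e) = 01c3 ← matches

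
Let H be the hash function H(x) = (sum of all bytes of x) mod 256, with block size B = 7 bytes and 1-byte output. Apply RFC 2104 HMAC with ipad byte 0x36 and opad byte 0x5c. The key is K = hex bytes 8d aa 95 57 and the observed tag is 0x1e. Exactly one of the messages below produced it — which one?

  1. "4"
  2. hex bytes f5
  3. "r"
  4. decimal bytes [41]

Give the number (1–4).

Key hex bytes 8d aa 95 57 is 4 bytes ≤ B = 7; zero-pad to 7 bytes: K' = 8d aa 95 57 00 00 00.
K' ⊕ ipad = bb 9c a3 61 36 36 36; K' ⊕ opad = d1 f6 c9 0b 5c 5c 5c.
m1: inner = H(bb 9c a3 61 36 36 36 34) = 31; tag = H(d1 f6 c9 0b 5c 5c 5c 31) = e0
m2: inner = H(bb 9c a3 61 36 36 36 f5) = f2; tag = H(d1 f6 c9 0b 5c 5c 5c f2) = a1
m3: inner = H(bb 9c a3 61 36 36 36 72) = 6f; tag = H(d1 f6 c9 0b 5c 5c 5c 6f) = 1e ← matches
m4: inner = H(bb 9c a3 61 36 36 36 29) = 26; tag = H(d1 f6 c9 0b 5c 5c 5c 26) = d5

3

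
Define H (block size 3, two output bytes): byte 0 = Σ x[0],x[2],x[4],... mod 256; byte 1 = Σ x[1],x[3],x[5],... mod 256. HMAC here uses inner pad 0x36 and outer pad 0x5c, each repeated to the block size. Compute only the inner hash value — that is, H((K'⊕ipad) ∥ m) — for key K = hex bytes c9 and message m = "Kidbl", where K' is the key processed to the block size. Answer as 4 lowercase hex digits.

0051

Key hex bytes c9 is 1 byte ≤ B = 3; zero-pad to 3 bytes: K' = c9 00 00.
K' ⊕ ipad = ff 36 36.
Inner input = ff 36 36 ∥ 4b 69 64 62 6c.
Inner hash: even-index sum = 512 mod 256 = 0; odd-index sum = 337 mod 256 = 81 → 00 51.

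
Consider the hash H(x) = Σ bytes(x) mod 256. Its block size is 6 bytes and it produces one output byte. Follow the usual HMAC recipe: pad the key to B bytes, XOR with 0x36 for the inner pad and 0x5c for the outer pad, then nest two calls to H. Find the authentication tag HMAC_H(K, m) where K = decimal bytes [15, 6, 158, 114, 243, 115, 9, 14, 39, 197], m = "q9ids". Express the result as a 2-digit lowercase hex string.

4e

Key decimal bytes [15, 6, 158, 114, 243, 115, 9, 14, 39, 197] = 0f 06 9e 72 f3 73 09 0e 27 c5 is 10 bytes > B = 6, so hash it first: H(key) = 8e, then zero-pad to 6 bytes: K' = 8e 00 00 00 00 00.
K' ⊕ ipad = b8 36 36 36 36 36.  K' ⊕ opad = d2 5c 5c 5c 5c 5c.
Inner input = (K'⊕ipad) ∥ m = b8 36 36 36 36 36 ∥ 71 39 69 64 73.
Inner hash: sum = 184+54+54+54+54+54+113+57+105+100+115 = 944; mod 256 = 176 → b0.
Outer input = (K'⊕opad) ∥ inner = d2 5c 5c 5c 5c 5c ∥ b0.
Outer hash (tag): sum = 210+92+92+92+92+92+176 = 846; mod 256 = 78 → 4e.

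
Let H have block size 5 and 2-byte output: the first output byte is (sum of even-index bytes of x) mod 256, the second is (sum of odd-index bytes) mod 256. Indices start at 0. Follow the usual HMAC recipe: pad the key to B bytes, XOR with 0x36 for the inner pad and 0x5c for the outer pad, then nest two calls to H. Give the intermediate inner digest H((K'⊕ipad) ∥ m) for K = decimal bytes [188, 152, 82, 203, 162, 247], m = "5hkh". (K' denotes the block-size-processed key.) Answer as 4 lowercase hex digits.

c242

Key decimal bytes [188, 152, 82, 203, 162, 247] = bc 98 52 cb a2 f7 is 6 bytes > B = 5, so hash it first: H(key) = b0 5a, then zero-pad to 5 bytes: K' = b0 5a 00 00 00.
K' ⊕ ipad = 86 6c 36 36 36.
Inner input = 86 6c 36 36 36 ∥ 35 68 6b 68.
Inner hash: even-index sum = 450 mod 256 = 194; odd-index sum = 322 mod 256 = 66 → c2 42.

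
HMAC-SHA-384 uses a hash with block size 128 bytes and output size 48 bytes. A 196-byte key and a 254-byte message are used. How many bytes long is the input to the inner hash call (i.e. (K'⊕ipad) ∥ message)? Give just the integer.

382

Key is 196 > 128 bytes, so it is hashed to 48 bytes then zero-padded to 128: |K'| = 128.
Inner input = (K'⊕ipad) ∥ m → 128 + 254 = 382 bytes.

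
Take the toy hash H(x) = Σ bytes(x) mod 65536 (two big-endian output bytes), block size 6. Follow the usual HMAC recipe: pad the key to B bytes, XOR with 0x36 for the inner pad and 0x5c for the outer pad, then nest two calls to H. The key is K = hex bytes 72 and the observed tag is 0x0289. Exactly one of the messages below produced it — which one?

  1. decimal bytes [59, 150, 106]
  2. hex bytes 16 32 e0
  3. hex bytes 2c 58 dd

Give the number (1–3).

Key hex bytes 72 is 1 byte ≤ B = 6; zero-pad to 6 bytes: K' = 72 00 00 00 00 00.
K' ⊕ ipad = 44 36 36 36 36 36; K' ⊕ opad = 2e 5c 5c 5c 5c 5c.
m1: inner = H(44 36 36 36 36 36 3b 96 6a) = 02 8d; tag = H(2e 5c 5c 5c 5c 5c 02 8d) = 0289 ← matches
m2: inner = H(44 36 36 36 36 36 16 32 e0) = 02 7a; tag = H(2e 5c 5c 5c 5c 5c 02 7a) = 0276
m3: inner = H(44 36 36 36 36 36 2c 58 dd) = 02 b3; tag = H(2e 5c 5c 5c 5c 5c 02 b3) = 02af

1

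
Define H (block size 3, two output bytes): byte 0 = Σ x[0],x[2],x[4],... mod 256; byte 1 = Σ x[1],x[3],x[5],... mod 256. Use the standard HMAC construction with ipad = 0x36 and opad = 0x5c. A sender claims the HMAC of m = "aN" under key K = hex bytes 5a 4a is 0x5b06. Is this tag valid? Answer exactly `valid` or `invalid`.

invalid

Key hex bytes 5a 4a is 2 bytes ≤ B = 3; zero-pad to 3 bytes: K' = 5a 4a 00.
K' ⊕ ipad = 6c 7c 36; K' ⊕ opad = 06 16 5c.
Inner hash: even-index sum = 240 mod 256 = 240; odd-index sum = 221 mod 256 = 221 → f0 dd.
Outer hash (recomputed tag): even-index sum = 319 mod 256 = 63; odd-index sum = 262 mod 256 = 6 → 3f 06.
Recomputed tag = 3f06; claimed = 5b06 → mismatch.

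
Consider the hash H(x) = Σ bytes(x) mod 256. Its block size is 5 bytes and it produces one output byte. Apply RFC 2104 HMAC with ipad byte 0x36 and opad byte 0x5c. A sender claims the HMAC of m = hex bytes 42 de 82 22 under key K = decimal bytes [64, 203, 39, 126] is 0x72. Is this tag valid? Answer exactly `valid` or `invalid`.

valid

Key decimal bytes [64, 203, 39, 126] = 40 cb 27 7e is 4 bytes ≤ B = 5; zero-pad to 5 bytes: K' = 40 cb 27 7e 00.
K' ⊕ ipad = 76 fd 11 48 36; K' ⊕ opad = 1c 97 7b 22 5c.
Inner hash: sum = 118+253+17+72+54+66+222+130+34 = 966; mod 256 = 198 → c6.
Outer hash (recomputed tag): sum = 28+151+123+34+92+198 = 626; mod 256 = 114 → 72.
Recomputed tag = 72; claimed = 72 → match.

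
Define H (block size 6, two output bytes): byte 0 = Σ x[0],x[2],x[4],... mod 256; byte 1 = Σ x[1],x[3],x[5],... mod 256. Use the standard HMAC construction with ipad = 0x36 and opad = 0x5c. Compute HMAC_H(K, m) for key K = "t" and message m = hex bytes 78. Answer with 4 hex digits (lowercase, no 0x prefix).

Key "t" = 74 is 1 byte ≤ B = 6; zero-pad to 6 bytes: K' = 74 00 00 00 00 00.
K' ⊕ ipad = 42 36 36 36 36 36.  K' ⊕ opad = 28 5c 5c 5c 5c 5c.
Inner input = (K'⊕ipad) ∥ m = 42 36 36 36 36 36 ∥ 78.
Inner hash: even-index sum = 294 mod 256 = 38; odd-index sum = 162 mod 256 = 162 → 26 a2.
Outer input = (K'⊕opad) ∥ inner = 28 5c 5c 5c 5c 5c ∥ 26 a2.
Outer hash (tag): even-index sum = 262 mod 256 = 6; odd-index sum = 438 mod 256 = 182 → 06 b6.

06b6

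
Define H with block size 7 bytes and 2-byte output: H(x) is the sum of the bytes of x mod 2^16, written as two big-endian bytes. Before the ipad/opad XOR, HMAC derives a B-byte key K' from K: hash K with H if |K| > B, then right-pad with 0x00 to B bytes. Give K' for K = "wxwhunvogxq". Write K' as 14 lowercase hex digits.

04e60000000000

|K| = 11 > B = 7, so first hash the key.
H(K): sum = 119+120+119+104+117+110+118+111+103+120+113 = 1254 → 04 e6.
Zero-pad H(K) = 04 e6 to 7 bytes: K' = 04 e6 00 00 00 00 00.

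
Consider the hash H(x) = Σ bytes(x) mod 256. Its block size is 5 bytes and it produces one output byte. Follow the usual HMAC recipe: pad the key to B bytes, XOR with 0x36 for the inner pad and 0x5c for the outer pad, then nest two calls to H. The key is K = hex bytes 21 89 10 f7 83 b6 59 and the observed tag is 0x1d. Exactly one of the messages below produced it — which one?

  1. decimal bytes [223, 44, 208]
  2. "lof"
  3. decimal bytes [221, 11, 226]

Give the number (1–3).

2

Key hex bytes 21 89 10 f7 83 b6 59 is 7 bytes > B = 5, so hash it first: H(key) = 43, then zero-pad to 5 bytes: K' = 43 00 00 00 00.
K' ⊕ ipad = 75 36 36 36 36; K' ⊕ opad = 1f 5c 5c 5c 5c.
m1: inner = H(75 36 36 36 36 df 2c d0) = 28; tag = H(1f 5c 5c 5c 5c 28) = b7
m2: inner = H(75 36 36 36 36 6c 6f 66) = 8e; tag = H(1f 5c 5c 5c 5c 8e) = 1d ← matches
m3: inner = H(75 36 36 36 36 dd 0b e2) = 17; tag = H(1f 5c 5c 5c 5c 17) = a6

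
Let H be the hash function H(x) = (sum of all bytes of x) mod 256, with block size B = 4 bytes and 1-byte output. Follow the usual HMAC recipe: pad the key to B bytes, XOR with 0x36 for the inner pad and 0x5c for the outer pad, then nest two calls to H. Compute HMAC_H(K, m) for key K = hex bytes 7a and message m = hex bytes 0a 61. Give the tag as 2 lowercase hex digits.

93

Key hex bytes 7a is 1 byte ≤ B = 4; zero-pad to 4 bytes: K' = 7a 00 00 00.
K' ⊕ ipad = 4c 36 36 36.  K' ⊕ opad = 26 5c 5c 5c.
Inner input = (K'⊕ipad) ∥ m = 4c 36 36 36 ∥ 0a 61.
Inner hash: sum = 76+54+54+54+10+97 = 345; mod 256 = 89 → 59.
Outer input = (K'⊕opad) ∥ inner = 26 5c 5c 5c ∥ 59.
Outer hash (tag): sum = 38+92+92+92+89 = 403; mod 256 = 147 → 93.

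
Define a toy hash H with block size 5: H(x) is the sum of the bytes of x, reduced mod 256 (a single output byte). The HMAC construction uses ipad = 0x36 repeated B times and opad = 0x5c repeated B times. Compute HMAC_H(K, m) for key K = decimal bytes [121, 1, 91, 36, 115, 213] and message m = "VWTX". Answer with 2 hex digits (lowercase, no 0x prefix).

35

Key decimal bytes [121, 1, 91, 36, 115, 213] = 79 01 5b 24 73 d5 is 6 bytes > B = 5, so hash it first: H(key) = 41, then zero-pad to 5 bytes: K' = 41 00 00 00 00.
K' ⊕ ipad = 77 36 36 36 36.  K' ⊕ opad = 1d 5c 5c 5c 5c.
Inner input = (K'⊕ipad) ∥ m = 77 36 36 36 36 ∥ 56 57 54 58.
Inner hash: sum = 119+54+54+54+54+86+87+84+88 = 680; mod 256 = 168 → a8.
Outer input = (K'⊕opad) ∥ inner = 1d 5c 5c 5c 5c ∥ a8.
Outer hash (tag): sum = 29+92+92+92+92+168 = 565; mod 256 = 53 → 35.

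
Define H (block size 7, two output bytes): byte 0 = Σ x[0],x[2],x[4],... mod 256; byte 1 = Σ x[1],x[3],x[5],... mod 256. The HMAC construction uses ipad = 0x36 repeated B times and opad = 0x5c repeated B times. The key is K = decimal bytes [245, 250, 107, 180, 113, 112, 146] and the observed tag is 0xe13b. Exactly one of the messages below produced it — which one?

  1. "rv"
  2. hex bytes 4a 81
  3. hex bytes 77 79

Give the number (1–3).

1

Key decimal bytes [245, 250, 107, 180, 113, 112, 146] = f5 fa 6b b4 71 70 92 is exactly B = 7 bytes: K' = f5 fa 6b b4 71 70 92.
K' ⊕ ipad = c3 cc 5d 82 47 46 a4; K' ⊕ opad = a9 a6 37 e8 2d 2c ce.
m1: inner = H(c3 cc 5d 82 47 46 a4 72 76) = 81 06; tag = H(a9 a6 37 e8 2d 2c ce 81 06) = e13b ← matches
m2: inner = H(c3 cc 5d 82 47 46 a4 4a 81) = 8c de; tag = H(a9 a6 37 e8 2d 2c ce 8c de) = b946
m3: inner = H(c3 cc 5d 82 47 46 a4 77 79) = 84 0b; tag = H(a9 a6 37 e8 2d 2c ce 84 0b) = e63e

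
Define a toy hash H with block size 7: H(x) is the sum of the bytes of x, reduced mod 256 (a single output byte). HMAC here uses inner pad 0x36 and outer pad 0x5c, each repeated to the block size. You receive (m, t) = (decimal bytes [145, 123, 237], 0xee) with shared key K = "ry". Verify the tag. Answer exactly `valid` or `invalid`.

Key "ry" = 72 79 is 2 bytes ≤ B = 7; zero-pad to 7 bytes: K' = 72 79 00 00 00 00 00.
K' ⊕ ipad = 44 4f 36 36 36 36 36; K' ⊕ opad = 2e 25 5c 5c 5c 5c 5c.
Inner hash: sum = 68+79+54+54+54+54+54+145+123+237 = 922; mod 256 = 154 → 9a.
Outer hash (recomputed tag): sum = 46+37+92+92+92+92+92+154 = 697; mod 256 = 185 → b9.
Recomputed tag = b9; claimed = ee → mismatch.

invalid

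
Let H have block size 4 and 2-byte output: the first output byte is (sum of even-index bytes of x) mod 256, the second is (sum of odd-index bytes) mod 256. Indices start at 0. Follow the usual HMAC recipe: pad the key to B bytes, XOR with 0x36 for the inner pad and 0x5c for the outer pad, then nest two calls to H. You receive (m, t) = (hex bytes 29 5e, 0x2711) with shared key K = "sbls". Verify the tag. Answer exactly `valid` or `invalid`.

Key "sbls" = 73 62 6c 73 is exactly B = 4 bytes: K' = 73 62 6c 73.
K' ⊕ ipad = 45 54 5a 45; K' ⊕ opad = 2f 3e 30 2f.
Inner hash: even-index sum = 200 mod 256 = 200; odd-index sum = 247 mod 256 = 247 → c8 f7.
Outer hash (recomputed tag): even-index sum = 295 mod 256 = 39; odd-index sum = 356 mod 256 = 100 → 27 64.
Recomputed tag = 2764; claimed = 2711 → mismatch.

invalid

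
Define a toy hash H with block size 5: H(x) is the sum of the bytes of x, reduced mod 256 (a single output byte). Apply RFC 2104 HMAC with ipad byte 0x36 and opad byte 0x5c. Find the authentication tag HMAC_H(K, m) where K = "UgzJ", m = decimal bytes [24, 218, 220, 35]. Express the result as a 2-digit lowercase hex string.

Key "UgzJ" = 55 67 7a 4a is 4 bytes ≤ B = 5; zero-pad to 5 bytes: K' = 55 67 7a 4a 00.
K' ⊕ ipad = 63 51 4c 7c 36.  K' ⊕ opad = 09 3b 26 16 5c.
Inner input = (K'⊕ipad) ∥ m = 63 51 4c 7c 36 ∥ 18 da dc 23.
Inner hash: sum = 99+81+76+124+54+24+218+220+35 = 931; mod 256 = 163 → a3.
Outer input = (K'⊕opad) ∥ inner = 09 3b 26 16 5c ∥ a3.
Outer hash (tag): sum = 9+59+38+22+92+163 = 383; mod 256 = 127 → 7f.

7f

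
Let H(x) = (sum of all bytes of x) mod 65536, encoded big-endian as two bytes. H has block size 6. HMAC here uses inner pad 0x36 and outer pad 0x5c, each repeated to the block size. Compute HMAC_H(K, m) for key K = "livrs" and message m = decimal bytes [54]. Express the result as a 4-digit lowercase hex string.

Key "livrs" = 6c 69 76 72 73 is 5 bytes ≤ B = 6; zero-pad to 6 bytes: K' = 6c 69 76 72 73 00.
K' ⊕ ipad = 5a 5f 40 44 45 36.  K' ⊕ opad = 30 35 2a 2e 2f 5c.
Inner input = (K'⊕ipad) ∥ m = 5a 5f 40 44 45 36 ∥ 36.
Inner hash: sum = 90+95+64+68+69+54+54 = 494 → 01 ee.
Outer input = (K'⊕opad) ∥ inner = 30 35 2a 2e 2f 5c ∥ 01 ee.
Outer hash (tag): sum = 48+53+42+46+47+92+1+238 = 567 → 02 37.

0237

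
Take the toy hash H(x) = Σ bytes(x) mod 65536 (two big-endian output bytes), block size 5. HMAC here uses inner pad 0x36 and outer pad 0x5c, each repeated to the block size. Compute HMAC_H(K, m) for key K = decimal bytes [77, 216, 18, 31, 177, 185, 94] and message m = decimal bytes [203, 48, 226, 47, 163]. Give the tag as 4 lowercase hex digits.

0266

Key decimal bytes [77, 216, 18, 31, 177, 185, 94] = 4d d8 12 1f b1 b9 5e is 7 bytes > B = 5, so hash it first: H(key) = 03 1e, then zero-pad to 5 bytes: K' = 03 1e 00 00 00.
K' ⊕ ipad = 35 28 36 36 36.  K' ⊕ opad = 5f 42 5c 5c 5c.
Inner input = (K'⊕ipad) ∥ m = 35 28 36 36 36 ∥ cb 30 e2 2f a3.
Inner hash: sum = 53+40+54+54+54+203+48+226+47+163 = 942 → 03 ae.
Outer input = (K'⊕opad) ∥ inner = 5f 42 5c 5c 5c ∥ 03 ae.
Outer hash (tag): sum = 95+66+92+92+92+3+174 = 614 → 02 66.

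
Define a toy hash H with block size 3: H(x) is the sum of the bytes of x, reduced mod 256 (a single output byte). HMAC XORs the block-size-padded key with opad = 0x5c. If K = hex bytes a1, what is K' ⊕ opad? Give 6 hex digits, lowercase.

fd5c5c

Key hex bytes a1 is 1 byte ≤ B = 3; zero-pad to 3 bytes: K' = a1 00 00.
XOR each byte with 0x5c: a1⊕5c=fd, 00⊕5c=5c, 00⊕5c=5c.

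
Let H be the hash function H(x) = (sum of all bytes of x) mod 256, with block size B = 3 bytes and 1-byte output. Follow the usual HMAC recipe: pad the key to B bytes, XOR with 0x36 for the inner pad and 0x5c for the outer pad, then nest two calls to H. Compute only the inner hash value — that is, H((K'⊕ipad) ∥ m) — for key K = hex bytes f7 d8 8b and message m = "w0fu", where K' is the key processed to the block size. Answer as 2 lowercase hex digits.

Key hex bytes f7 d8 8b is exactly B = 3 bytes: K' = f7 d8 8b.
K' ⊕ ipad = c1 ee bd.
Inner input = c1 ee bd ∥ 77 30 66 75.
Inner hash: sum = 193+238+189+119+48+102+117 = 1006; mod 256 = 238 → ee.

ee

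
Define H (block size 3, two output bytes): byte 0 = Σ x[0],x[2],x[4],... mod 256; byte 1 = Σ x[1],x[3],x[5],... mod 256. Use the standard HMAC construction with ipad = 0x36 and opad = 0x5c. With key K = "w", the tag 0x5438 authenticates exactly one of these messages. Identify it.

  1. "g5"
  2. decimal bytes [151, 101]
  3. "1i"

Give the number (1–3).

Key "w" = 77 is 1 byte ≤ B = 3; zero-pad to 3 bytes: K' = 77 00 00.
K' ⊕ ipad = 41 36 36; K' ⊕ opad = 2b 5c 5c.
m1: inner = H(41 36 36 67 35) = ac 9d; tag = H(2b 5c 5c ac 9d) = 2408
m2: inner = H(41 36 36 97 65) = dc cd; tag = H(2b 5c 5c dc cd) = 5438 ← matches
m3: inner = H(41 36 36 31 69) = e0 67; tag = H(2b 5c 5c e0 67) = ee3c

2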